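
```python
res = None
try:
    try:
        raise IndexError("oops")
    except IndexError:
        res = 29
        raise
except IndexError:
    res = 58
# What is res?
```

Step-by-step execution trace:
1. Inner try: `raise IndexError("oops")` raises IndexError.
2. Inner `except IndexError` matches → res = 29.
3. bare `raise` re-raises the same IndexError.
4. Outer `except IndexError` matches → res = 58.
Result: 58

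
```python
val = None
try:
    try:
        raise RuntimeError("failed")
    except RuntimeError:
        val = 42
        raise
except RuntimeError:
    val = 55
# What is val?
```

Step-by-step execution trace:
1. Inner try: `raise RuntimeError("failed")` raises RuntimeError.
2. Inner `except RuntimeError` matches → val = 42.
3. bare `raise` re-raises the same RuntimeError.
4. Outer `except RuntimeError` matches → val = 55.
Result: 55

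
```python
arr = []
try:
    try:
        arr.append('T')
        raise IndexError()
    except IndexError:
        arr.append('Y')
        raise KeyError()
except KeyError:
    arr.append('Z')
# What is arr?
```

Step-by-step execution trace:
1. Inner try: `arr.append('T')` → arr = ['T'].
2. `raise IndexError()` raises IndexError.
3. Inner `except IndexError` matches → `arr.append('Y')` → arr = ['T', 'Y'].
4. `raise KeyError()` raises KeyError; propagates to outer try.
5. Outer `except KeyError` matches → `arr.append('Z')` → arr = ['T', 'Y', 'Z'].
Result: ['T', 'Y', 'Z']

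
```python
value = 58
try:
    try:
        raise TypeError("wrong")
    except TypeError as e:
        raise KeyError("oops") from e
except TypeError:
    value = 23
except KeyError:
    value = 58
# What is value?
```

Step-by-step execution trace:
1. Inner try raises TypeError; inner `except TypeError as e` catches it.
2. `raise KeyError(...) from e` raises KeyError (TypeError is attached as __cause__, but only KeyError is active).
3. Outer `except TypeError` does not match KeyError; skipped.
4. Outer `except KeyError` matches → value = 58.
Result: 58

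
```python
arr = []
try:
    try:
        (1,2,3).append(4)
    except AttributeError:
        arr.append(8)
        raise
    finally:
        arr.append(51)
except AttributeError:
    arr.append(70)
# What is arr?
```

Step-by-step execution trace:
1. Inner try: `(1,2,3).append(4)` raises AttributeError.
2. Inner `except AttributeError` matches → `arr.append(8)` → arr = [8].
3. bare `raise` re-raises AttributeError.
4. Inner `finally` runs during unwinding: `arr.append(51)` → arr = [8, 51].
5. Outer `except AttributeError` matches → `arr.append(70)` → arr = [8, 51, 70].
Result: [8, 51, 70]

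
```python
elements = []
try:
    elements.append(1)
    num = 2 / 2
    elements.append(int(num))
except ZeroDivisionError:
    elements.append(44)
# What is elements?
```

Step-by-step execution trace:
1. try: `elements.append(1)` → elements = [1].
2. `num = 2 / 2` → num = 1.0. No exception raised.
3. `elements.append(int(num))` → elements = [1, 1].
4. `except ZeroDivisionError` is skipped (no exception was raised).
Result: [1, 1]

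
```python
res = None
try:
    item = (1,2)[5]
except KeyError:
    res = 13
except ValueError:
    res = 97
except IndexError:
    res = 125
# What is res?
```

Step-by-step execution trace:
1. `item = (1,2)[5]` raises IndexError.
2. `except KeyError` does not match IndexError; skipped.
3. `except ValueError` does not match IndexError; skipped.
4. `except IndexError` matches → res = 125.
Result: 125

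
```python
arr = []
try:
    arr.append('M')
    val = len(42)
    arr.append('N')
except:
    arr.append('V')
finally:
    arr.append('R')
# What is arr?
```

Step-by-step execution trace:
1. try: `arr.append('M')` → arr = ['M'].
2. `val = len(42)` raises TypeError; `arr.append('N')` is not reached.
3. bare `except` matches → `arr.append('V')` → arr = ['M', 'V'].
4. finally always runs: `arr.append('R')` → arr = ['M', 'V', 'R'].
Result: ['M', 'V', 'R']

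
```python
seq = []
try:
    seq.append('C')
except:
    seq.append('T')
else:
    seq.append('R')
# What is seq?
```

Step-by-step execution trace:
1. try: `seq.append('C')` → seq = ['C']. No exception raised.
2. `except` is skipped.
3. `else` runs (try completed without exception): `seq.append('R')` → seq = ['C', 'R'].
Result: ['C', 'R']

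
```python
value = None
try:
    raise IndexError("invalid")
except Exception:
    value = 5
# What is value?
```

Step-by-step execution trace:
1. `raise IndexError(...)` raises IndexError.
2. `except Exception` matches (IndexError is a subclass of Exception) → value = 5.
Result: 5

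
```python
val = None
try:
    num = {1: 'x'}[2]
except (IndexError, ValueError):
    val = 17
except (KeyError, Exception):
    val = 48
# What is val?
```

Step-by-step execution trace:
1. `num = {1: 'x'}[2]` raises KeyError.
2. `except (IndexError, ValueError)` does not match KeyError; skipped.
3. `except (KeyError, Exception)` matches (KeyError is in the tuple) → val = 48.
Result: 48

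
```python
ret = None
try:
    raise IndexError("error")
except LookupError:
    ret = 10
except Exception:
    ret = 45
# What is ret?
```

Step-by-step execution trace:
1. `raise IndexError(...)` raises IndexError.
2. `except LookupError` matches (IndexError is a subclass of LookupError) → ret = 10.
3. `except Exception` is not reached.
Result: 10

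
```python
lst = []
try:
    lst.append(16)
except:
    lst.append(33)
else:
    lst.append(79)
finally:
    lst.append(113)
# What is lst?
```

Step-by-step execution trace:
1. try: `lst.append(16)` → lst = [16]. No exception raised.
2. `except` is skipped.
3. `else` runs: `lst.append(79)` → lst = [16, 79].
4. `finally` always runs: `lst.append(113)` → lst = [16, 79, 113].
Result: [16, 79, 113]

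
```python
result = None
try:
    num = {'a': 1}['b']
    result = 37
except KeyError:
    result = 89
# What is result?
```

Step-by-step execution trace:
1. `num = {'a': 1}['b']` raises KeyError.
2. `result = 37` is not reached.
3. `except KeyError` matches → result = 89.
Result: 89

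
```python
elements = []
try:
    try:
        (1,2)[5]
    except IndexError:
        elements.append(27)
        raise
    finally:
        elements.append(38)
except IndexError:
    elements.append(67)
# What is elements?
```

Step-by-step execution trace:
1. Inner try: `(1,2)[5]` raises IndexError.
2. Inner `except IndexError` matches → `elements.append(27)` → elements = [27].
3. bare `raise` re-raises IndexError.
4. Inner `finally` runs during unwinding: `elements.append(38)` → elements = [27, 38].
5. Outer `except IndexError` matches → `elements.append(67)` → elements = [27, 38, 67].
Result: [27, 38, 67]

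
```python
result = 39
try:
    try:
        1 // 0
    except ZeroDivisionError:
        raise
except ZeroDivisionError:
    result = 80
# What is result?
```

Step-by-step execution trace:
1. Inner try: `1 // 0` raises ZeroDivisionError.
2. Inner `except ZeroDivisionError` matches; bare `raise` re-raises the same ZeroDivisionError.
3. Outer `except ZeroDivisionError` matches → result = 80.
Result: 80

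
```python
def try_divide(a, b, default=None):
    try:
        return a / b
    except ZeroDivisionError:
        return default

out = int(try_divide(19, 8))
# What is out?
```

Step-by-step execution trace:
1. `try_divide(19, 8)` enters try: `return 19 / 8` → returns 2.375. No exception raised.
2. `except ZeroDivisionError` is skipped.
3. `int(2.375)` → 2 → out = 2.
Result: 2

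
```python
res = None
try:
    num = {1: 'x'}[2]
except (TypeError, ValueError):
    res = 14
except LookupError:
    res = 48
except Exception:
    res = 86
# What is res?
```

Step-by-step execution trace:
1. `num = {1: 'x'}[2]` raises KeyError.
2. `except (TypeError, ValueError)` does not match KeyError; skipped.
3. `except LookupError` matches (KeyError is a subclass of LookupError) → res = 48.
4. `except Exception` is not reached.
Result: 48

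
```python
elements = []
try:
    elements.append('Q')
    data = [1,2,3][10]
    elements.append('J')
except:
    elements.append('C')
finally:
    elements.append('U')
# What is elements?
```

Step-by-step execution trace:
1. try: `elements.append('Q')` → elements = ['Q'].
2. `data = [1,2,3][10]` raises IndexError; `elements.append('J')` is not reached.
3. bare `except` matches → `elements.append('C')` → elements = ['Q', 'C'].
4. finally always runs: `elements.append('U')` → elements = ['Q', 'C', 'U'].
Result: ['Q', 'C', 'U']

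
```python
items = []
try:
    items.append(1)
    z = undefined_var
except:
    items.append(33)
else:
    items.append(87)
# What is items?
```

Step-by-step execution trace:
1. try: `items.append(1)` → items = [1].
2. `z = undefined_var` raises NameError.
3. bare `except` matches → `items.append(33)` → items = [1, 33].
4. `else` is skipped (an exception was raised).
Result: [1, 33]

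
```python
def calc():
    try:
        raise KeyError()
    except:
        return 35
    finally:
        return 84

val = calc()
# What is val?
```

Step-by-step execution trace:
1. `calc()` enters try: `raise KeyError()` raises KeyError.
2. bare `except` matches → `return 35` sets pending return value 35.
3. Before returning, `finally: return 84` runs and overrides the pending return.
4. calc() returns 84 → val = 84.
Result: 84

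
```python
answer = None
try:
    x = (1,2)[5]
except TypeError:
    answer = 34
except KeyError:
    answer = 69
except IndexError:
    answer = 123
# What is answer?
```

Step-by-step execution trace:
1. `x = (1,2)[5]` raises IndexError.
2. `except TypeError` does not match IndexError; skipped.
3. `except KeyError` does not match IndexError; skipped.
4. `except IndexError` matches → answer = 123.
Result: 123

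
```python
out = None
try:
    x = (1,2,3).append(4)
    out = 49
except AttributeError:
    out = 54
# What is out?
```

Step-by-step execution trace:
1. `x = (1,2,3).append(4)` raises AttributeError.
2. `out = 49` is not reached.
3. `except AttributeError` matches → out = 54.
Result: 54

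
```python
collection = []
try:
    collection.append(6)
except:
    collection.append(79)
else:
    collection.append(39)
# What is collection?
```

Step-by-step execution trace:
1. try: `collection.append(6)` → collection = [6]. No exception raised.
2. `except` is skipped.
3. `else` runs (try completed without exception): `collection.append(39)` → collection = [6, 39].
Result: [6, 39]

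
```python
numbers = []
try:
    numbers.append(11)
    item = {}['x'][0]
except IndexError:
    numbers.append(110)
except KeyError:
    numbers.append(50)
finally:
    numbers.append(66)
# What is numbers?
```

Step-by-step execution trace:
1. try: `numbers.append(11)` → numbers = [11].
2. `item = {}['x'][0]` raises KeyError.
3. `except IndexError` does not match KeyError; skipped.
4. `except KeyError` matches → `numbers.append(50)` → numbers = [11, 50].
5. finally always runs: `numbers.append(66)` → numbers = [11, 50, 66].
Result: [11, 50, 66]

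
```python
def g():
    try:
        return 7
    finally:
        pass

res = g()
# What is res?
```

Step-by-step execution trace:
1. `g()` enters try: `return 7` sets pending return value 7.
2. Before returning, `finally: pass` runs (no effect).
3. g() returns 7 → res = 7.
Result: 7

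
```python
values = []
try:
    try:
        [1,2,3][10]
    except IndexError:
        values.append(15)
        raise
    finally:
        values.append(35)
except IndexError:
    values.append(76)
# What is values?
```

Step-by-step execution trace:
1. Inner try: `[1,2,3][10]` raises IndexError.
2. Inner `except IndexError` matches → `values.append(15)` → values = [15].
3. bare `raise` re-raises IndexError.
4. Inner `finally` runs during unwinding: `values.append(35)` → values = [15, 35].
5. Outer `except IndexError` matches → `values.append(76)` → values = [15, 35, 76].
Result: [15, 35, 76]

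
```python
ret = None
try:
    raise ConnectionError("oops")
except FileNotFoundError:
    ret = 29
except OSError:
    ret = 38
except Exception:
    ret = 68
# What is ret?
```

Step-by-step execution trace:
1. `raise ConnectionError(...)` raises ConnectionError.
2. `except FileNotFoundError` does not match (ConnectionError is not a subclass of FileNotFoundError); skipped.
3. `except OSError` matches (ConnectionError is a subclass of OSError) → ret = 38.
4. `except Exception` is not reached.
Result: 38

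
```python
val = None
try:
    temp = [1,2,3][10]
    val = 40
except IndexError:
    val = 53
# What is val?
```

Step-by-step execution trace:
1. `temp = [1,2,3][10]` raises IndexError.
2. `val = 40` is not reached.
3. `except IndexError` matches → val = 53.
Result: 53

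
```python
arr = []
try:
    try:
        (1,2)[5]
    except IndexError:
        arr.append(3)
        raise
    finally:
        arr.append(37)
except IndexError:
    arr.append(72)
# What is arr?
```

Step-by-step execution trace:
1. Inner try: `(1,2)[5]` raises IndexError.
2. Inner `except IndexError` matches → `arr.append(3)` → arr = [3].
3. bare `raise` re-raises IndexError.
4. Inner `finally` runs during unwinding: `arr.append(37)` → arr = [3, 37].
5. Outer `except IndexError` matches → `arr.append(72)` → arr = [3, 37, 72].
Result: [3, 37, 72]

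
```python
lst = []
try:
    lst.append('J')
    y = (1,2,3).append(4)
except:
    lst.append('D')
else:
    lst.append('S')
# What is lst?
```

Step-by-step execution trace:
1. try: `lst.append('J')` → lst = ['J'].
2. `y = (1,2,3).append(4)` raises AttributeError.
3. bare `except` matches → `lst.append('D')` → lst = ['J', 'D'].
4. `else` is skipped (an exception was raised).
Result: ['J', 'D']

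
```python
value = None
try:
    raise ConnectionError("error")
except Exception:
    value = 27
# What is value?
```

Step-by-step execution trace:
1. `raise ConnectionError(...)` raises ConnectionError.
2. `except Exception` matches (ConnectionError is a subclass of Exception) → value = 27.
Result: 27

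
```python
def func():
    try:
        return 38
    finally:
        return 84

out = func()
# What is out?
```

Step-by-step execution trace:
1. `func()` enters try: `return 38` sets pending return value 38.
2. Before returning, `finally: return 84` runs and overrides the pending return.
3. func() returns 84 → out = 84.
Result: 84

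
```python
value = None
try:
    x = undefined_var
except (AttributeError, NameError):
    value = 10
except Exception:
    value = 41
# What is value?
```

Step-by-step execution trace:
1. `x = undefined_var` raises NameError.
2. `except (AttributeError, NameError)` matches (NameError is in the tuple) → value = 10.
3. `except Exception` is not reached.
Result: 10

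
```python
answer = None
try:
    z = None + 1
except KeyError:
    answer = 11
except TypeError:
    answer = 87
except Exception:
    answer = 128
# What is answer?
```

Step-by-step execution trace:
1. `z = None + 1` raises TypeError.
2. `except KeyError` does not match TypeError; skipped.
3. `except TypeError` matches → answer = 87.
4. Remaining except clauses are skipped.
Result: 87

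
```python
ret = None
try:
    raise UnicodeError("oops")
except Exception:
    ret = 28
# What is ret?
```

Step-by-step execution trace:
1. `raise UnicodeError(...)` raises UnicodeError.
2. `except Exception` matches (UnicodeError is a subclass of Exception) → ret = 28.
Result: 28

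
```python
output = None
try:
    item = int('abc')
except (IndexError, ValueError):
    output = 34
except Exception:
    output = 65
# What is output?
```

Step-by-step execution trace:
1. `item = int('abc')` raises ValueError.
2. `except (IndexError, ValueError)` matches (ValueError is in the tuple) → output = 34.
3. `except Exception` is not reached.
Result: 34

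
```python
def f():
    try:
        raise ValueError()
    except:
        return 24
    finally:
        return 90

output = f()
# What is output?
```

Step-by-step execution trace:
1. `f()` enters try: `raise ValueError()` raises ValueError.
2. bare `except` matches → `return 24` sets pending return value 24.
3. Before returning, `finally: return 90` runs and overrides the pending return.
4. f() returns 90 → output = 90.
Result: 90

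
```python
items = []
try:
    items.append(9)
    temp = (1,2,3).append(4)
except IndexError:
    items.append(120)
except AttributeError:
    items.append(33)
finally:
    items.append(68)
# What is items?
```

Step-by-step execution trace:
1. try: `items.append(9)` → items = [9].
2. `temp = (1,2,3).append(4)` raises AttributeError.
3. `except IndexError` does not match AttributeError; skipped.
4. `except AttributeError` matches → `items.append(33)` → items = [9, 33].
5. finally always runs: `items.append(68)` → items = [9, 33, 68].
Result: [9, 33, 68]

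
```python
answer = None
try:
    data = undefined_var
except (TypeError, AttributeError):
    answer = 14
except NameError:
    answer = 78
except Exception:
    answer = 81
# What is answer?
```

Step-by-step execution trace:
1. `data = undefined_var` raises NameError.
2. `except (TypeError, AttributeError)` does not match NameError; skipped.
3. `except NameError` matches (exact type match) → answer = 78.
4. `except Exception` is not reached.
Result: 78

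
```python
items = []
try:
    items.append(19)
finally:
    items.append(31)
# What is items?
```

Step-by-step execution trace:
1. try: `items.append(19)` → items = [19].
2. The try body completes without raising.
3. finally always runs: `items.append(31)` → items = [19, 31].
Result: [19, 31]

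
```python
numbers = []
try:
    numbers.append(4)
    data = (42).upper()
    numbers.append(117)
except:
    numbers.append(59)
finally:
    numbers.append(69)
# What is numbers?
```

Step-by-step execution trace:
1. try: `numbers.append(4)` → numbers = [4].
2. `data = (42).upper()` raises AttributeError; `numbers.append(117)` is not reached.
3. bare `except` matches → `numbers.append(59)` → numbers = [4, 59].
4. finally always runs: `numbers.append(69)` → numbers = [4, 59, 69].
Result: [4, 59, 69]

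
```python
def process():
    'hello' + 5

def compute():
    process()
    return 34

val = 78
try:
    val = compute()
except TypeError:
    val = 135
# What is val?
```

Step-by-step execution trace:
1. val starts at 78.
2. try: `compute()` calls `process()`.
3. `process()` evaluates `'hello' + 5`, which raises TypeError; it propagates through compute (uncaught).
4. `return 34` in compute is not reached; the assignment to val does not complete.
5. `except TypeError` matches → val = 135.
Result: 135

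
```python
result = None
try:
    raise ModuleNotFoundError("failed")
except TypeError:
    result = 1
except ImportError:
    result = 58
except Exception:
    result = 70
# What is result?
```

Step-by-step execution trace:
1. `raise ModuleNotFoundError(...)` raises ModuleNotFoundError.
2. `except TypeError` does not match (ModuleNotFoundError is not a subclass of TypeError); skipped.
3. `except ImportError` matches (ModuleNotFoundError is a subclass of ImportError) → result = 58.
4. `except Exception` is not reached.
Result: 58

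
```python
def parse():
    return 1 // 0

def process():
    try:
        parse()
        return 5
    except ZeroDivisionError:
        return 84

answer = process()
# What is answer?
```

Step-by-step execution trace:
1. `process()` calls `parse()`.
2. `parse()` evaluates `1 // 0`, which raises ZeroDivisionError; it propagates to the caller.
3. `return 5` is not reached.
4. `except ZeroDivisionError` in process matches → returns 84.
5. answer = 84.
Result: 84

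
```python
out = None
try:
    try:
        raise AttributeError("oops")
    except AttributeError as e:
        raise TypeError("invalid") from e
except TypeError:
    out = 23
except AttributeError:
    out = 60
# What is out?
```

Step-by-step execution trace:
1. Inner try raises AttributeError; inner `except AttributeError as e` catches it.
2. `raise TypeError(...) from e` raises TypeError (AttributeError is attached as __cause__, but only TypeError is active).
3. Outer `except TypeError` matches → out = 23.
4. `except AttributeError` is not reached.
Result: 23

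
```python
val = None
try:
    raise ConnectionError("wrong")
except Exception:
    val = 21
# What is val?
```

Step-by-step execution trace:
1. `raise ConnectionError(...)` raises ConnectionError.
2. `except Exception` matches (ConnectionError is a subclass of Exception) → val = 21.
Result: 21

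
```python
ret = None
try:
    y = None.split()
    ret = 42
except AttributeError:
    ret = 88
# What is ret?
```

Step-by-step execution trace:
1. `y = None.split()` raises AttributeError.
2. `ret = 42` is not reached.
3. `except AttributeError` matches → ret = 88.
Result: 88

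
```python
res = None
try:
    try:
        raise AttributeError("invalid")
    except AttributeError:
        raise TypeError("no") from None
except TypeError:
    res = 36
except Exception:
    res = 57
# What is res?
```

Step-by-step execution trace:
1. Inner try raises AttributeError; inner `except AttributeError` catches it.
2. `raise TypeError(...) from None` raises TypeError (from None suppresses __context__, but the active exception is still TypeError).
3. Outer `except TypeError` matches → res = 36.
4. `except Exception` is not reached.
Result: 36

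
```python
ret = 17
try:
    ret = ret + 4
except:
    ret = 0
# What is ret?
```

Step-by-step execution trace:
1. ret starts at 17.
2. try: `ret = ret + 4` → ret = 21. No exception raised.
3. `except` is skipped.
Result: 21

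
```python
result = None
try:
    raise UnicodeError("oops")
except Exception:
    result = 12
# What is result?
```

Step-by-step execution trace:
1. `raise UnicodeError(...)` raises UnicodeError.
2. `except Exception` matches (UnicodeError is a subclass of Exception) → result = 12.
Result: 12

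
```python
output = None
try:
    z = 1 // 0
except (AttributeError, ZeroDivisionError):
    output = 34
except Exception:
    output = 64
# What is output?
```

Step-by-step execution trace:
1. `z = 1 // 0` raises ZeroDivisionError.
2. `except (AttributeError, ZeroDivisionError)` matches (ZeroDivisionError is in the tuple) → output = 34.
3. `except Exception` is not reached.
Result: 34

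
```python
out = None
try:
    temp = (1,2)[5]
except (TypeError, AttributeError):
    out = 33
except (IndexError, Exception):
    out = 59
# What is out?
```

Step-by-step execution trace:
1. `temp = (1,2)[5]` raises IndexError.
2. `except (TypeError, AttributeError)` does not match IndexError; skipped.
3. `except (IndexError, Exception)` matches (IndexError is in the tuple) → out = 59.
Result: 59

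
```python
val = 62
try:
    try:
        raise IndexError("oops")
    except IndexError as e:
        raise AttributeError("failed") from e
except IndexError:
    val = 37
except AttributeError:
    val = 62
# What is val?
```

Step-by-step execution trace:
1. Inner try raises IndexError; inner `except IndexError as e` catches it.
2. `raise AttributeError(...) from e` raises AttributeError (IndexError is attached as __cause__, but only AttributeError is active).
3. Outer `except IndexError` does not match AttributeError; skipped.
4. Outer `except AttributeError` matches → val = 62.
Result: 62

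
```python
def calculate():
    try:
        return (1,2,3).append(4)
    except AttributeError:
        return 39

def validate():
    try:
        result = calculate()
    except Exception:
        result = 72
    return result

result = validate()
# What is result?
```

Step-by-step execution trace:
1. `validate()` calls `calculate()`.
2. In calculate: `(1,2,3).append(4)` raises AttributeError; `except AttributeError` catches it → returns 39.
3. In validate: `result = calculate()` → result = 39. No exception reaches validate.
4. `except Exception` is skipped; validate returns 39.
5. result = 39.
Result: 39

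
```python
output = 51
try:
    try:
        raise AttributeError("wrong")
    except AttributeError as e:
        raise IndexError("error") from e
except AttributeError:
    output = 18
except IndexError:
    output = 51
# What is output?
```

Step-by-step execution trace:
1. Inner try raises AttributeError; inner `except AttributeError as e` catches it.
2. `raise IndexError(...) from e` raises IndexError (AttributeError is attached as __cause__, but only IndexError is active).
3. Outer `except AttributeError` does not match IndexError; skipped.
4. Outer `except IndexError` matches → output = 51.
Result: 51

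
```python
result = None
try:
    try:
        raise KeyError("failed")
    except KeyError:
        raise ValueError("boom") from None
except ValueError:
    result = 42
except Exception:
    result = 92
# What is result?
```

Step-by-step execution trace:
1. Inner try raises KeyError; inner `except KeyError` catches it.
2. `raise ValueError(...) from None` raises ValueError (from None suppresses __context__, but the active exception is still ValueError).
3. Outer `except ValueError` matches → result = 42.
4. `except Exception` is not reached.
Result: 42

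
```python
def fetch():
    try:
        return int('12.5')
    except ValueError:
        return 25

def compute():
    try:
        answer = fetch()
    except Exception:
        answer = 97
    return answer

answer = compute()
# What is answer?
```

Step-by-step execution trace:
1. `compute()` calls `fetch()`.
2. In fetch: `int('12.5')` raises ValueError; `except ValueError` catches it → returns 25.
3. In compute: `answer = fetch()` → answer = 25. No exception reaches compute.
4. `except Exception` is skipped; compute returns 25.
5. answer = 25.
Result: 25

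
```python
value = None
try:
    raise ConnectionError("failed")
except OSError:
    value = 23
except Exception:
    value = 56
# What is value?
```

Step-by-step execution trace:
1. `raise ConnectionError(...)` raises ConnectionError.
2. `except OSError` matches (ConnectionError is a subclass of OSError) → value = 23.
3. `except Exception` is not reached.
Result: 23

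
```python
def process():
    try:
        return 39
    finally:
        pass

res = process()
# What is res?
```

Step-by-step execution trace:
1. `process()` enters try: `return 39` sets pending return value 39.
2. Before returning, `finally: pass` runs (no effect).
3. process() returns 39 → res = 39.
Result: 39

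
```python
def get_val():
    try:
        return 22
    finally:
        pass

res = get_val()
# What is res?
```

Step-by-step execution trace:
1. `get_val()` enters try: `return 22` sets pending return value 22.
2. Before returning, `finally: pass` runs (no effect).
3. get_val() returns 22 → res = 22.
Result: 22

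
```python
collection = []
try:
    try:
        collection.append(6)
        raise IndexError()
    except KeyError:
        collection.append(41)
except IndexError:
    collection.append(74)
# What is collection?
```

Step-by-step execution trace:
1. Inner try: `collection.append(6)` → collection = [6].
2. `raise IndexError()` raises IndexError.
3. Inner `except KeyError` does not match IndexError; exception propagates to outer try.
4. Outer `except IndexError` matches → `collection.append(74)` → collection = [6, 74].
Result: [6, 74]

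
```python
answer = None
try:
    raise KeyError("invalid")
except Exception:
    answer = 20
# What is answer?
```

Step-by-step execution trace:
1. `raise KeyError(...)` raises KeyError.
2. `except Exception` matches (KeyError is a subclass of Exception) → answer = 20.
Result: 20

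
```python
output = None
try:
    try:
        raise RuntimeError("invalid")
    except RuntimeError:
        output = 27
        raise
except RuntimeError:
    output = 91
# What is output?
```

Step-by-step execution trace:
1. Inner try: `raise RuntimeError("invalid")` raises RuntimeError.
2. Inner `except RuntimeError` matches → output = 27.
3. bare `raise` re-raises the same RuntimeError.
4. Outer `except RuntimeError` matches → output = 91.
Result: 91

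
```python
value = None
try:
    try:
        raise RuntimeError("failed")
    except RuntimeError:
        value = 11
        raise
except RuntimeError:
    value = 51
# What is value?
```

Step-by-step execution trace:
1. Inner try: `raise RuntimeError("failed")` raises RuntimeError.
2. Inner `except RuntimeError` matches → value = 11.
3. bare `raise` re-raises the same RuntimeError.
4. Outer `except RuntimeError` matches → value = 51.
Result: 51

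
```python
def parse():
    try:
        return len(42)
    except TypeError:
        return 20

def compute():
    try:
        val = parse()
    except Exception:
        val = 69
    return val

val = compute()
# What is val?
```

Step-by-step execution trace:
1. `compute()` calls `parse()`.
2. In parse: `len(42)` raises TypeError; `except TypeError` catches it → returns 20.
3. In compute: `val = parse()` → val = 20. No exception reaches compute.
4. `except Exception` is skipped; compute returns 20.
5. val = 20.
Result: 20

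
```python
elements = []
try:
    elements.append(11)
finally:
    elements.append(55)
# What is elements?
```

Step-by-step execution trace:
1. try: `elements.append(11)` → elements = [11].
2. The try body completes without raising.
3. finally always runs: `elements.append(55)` → elements = [11, 55].
Result: [11, 55]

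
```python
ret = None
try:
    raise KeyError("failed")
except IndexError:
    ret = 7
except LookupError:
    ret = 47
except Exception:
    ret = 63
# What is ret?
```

Step-by-step execution trace:
1. `raise KeyError(...)` raises KeyError.
2. `except IndexError` does not match (KeyError is not a subclass of IndexError); skipped.
3. `except LookupError` matches (KeyError is a subclass of LookupError) → ret = 47.
4. `except Exception` is not reached.
Result: 47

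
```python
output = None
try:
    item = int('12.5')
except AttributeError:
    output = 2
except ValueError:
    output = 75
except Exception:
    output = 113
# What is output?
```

Step-by-step execution trace:
1. `item = int('12.5')` raises ValueError.
2. `except AttributeError` does not match ValueError; skipped.
3. `except ValueError` matches → output = 75.
4. Remaining except clauses are skipped.
Result: 75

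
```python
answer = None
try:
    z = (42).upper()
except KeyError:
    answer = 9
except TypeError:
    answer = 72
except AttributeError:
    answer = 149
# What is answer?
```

Step-by-step execution trace:
1. `z = (42).upper()` raises AttributeError.
2. `except KeyError` does not match AttributeError; skipped.
3. `except TypeError` does not match AttributeError; skipped.
4. `except AttributeError` matches → answer = 149.
Result: 149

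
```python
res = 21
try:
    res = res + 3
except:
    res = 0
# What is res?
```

Step-by-step execution trace:
1. res starts at 21.
2. try: `res = res + 3` → res = 24. No exception raised.
3. `except` is skipped.
Result: 24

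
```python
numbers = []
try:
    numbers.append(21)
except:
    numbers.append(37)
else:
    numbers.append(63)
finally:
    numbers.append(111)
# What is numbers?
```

Step-by-step execution trace:
1. try: `numbers.append(21)` → numbers = [21]. No exception raised.
2. `except` is skipped.
3. `else` runs: `numbers.append(63)` → numbers = [21, 63].
4. `finally` always runs: `numbers.append(111)` → numbers = [21, 63, 111].
Result: [21, 63, 111]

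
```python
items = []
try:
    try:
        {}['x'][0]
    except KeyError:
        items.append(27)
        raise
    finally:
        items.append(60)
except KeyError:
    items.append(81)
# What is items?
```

Step-by-step execution trace:
1. Inner try: `{}['x'][0]` raises KeyError.
2. Inner `except KeyError` matches → `items.append(27)` → items = [27].
3. bare `raise` re-raises KeyError.
4. Inner `finally` runs during unwinding: `items.append(60)` → items = [27, 60].
5. Outer `except KeyError` matches → `items.append(81)` → items = [27, 60, 81].
Result: [27, 60, 81]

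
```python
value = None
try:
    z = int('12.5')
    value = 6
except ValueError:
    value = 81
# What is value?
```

Step-by-step execution trace:
1. `z = int('12.5')` raises ValueError.
2. `value = 6` is not reached.
3. `except ValueError` matches → value = 81.
Result: 81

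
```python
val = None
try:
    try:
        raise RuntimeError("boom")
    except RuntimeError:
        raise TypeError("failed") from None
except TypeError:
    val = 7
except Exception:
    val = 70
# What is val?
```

Step-by-step execution trace:
1. Inner try raises RuntimeError; inner `except RuntimeError` catches it.
2. `raise TypeError(...) from None` raises TypeError (from None suppresses __context__, but the active exception is still TypeError).
3. Outer `except TypeError` matches → val = 7.
4. `except Exception` is not reached.
Result: 7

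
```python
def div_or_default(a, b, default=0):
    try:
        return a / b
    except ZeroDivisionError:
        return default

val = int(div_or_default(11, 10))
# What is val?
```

Step-by-step execution trace:
1. `div_or_default(11, 10)` enters try: `return 11 / 10` → returns 1.1. No exception raised.
2. `except ZeroDivisionError` is skipped.
3. `int(1.1)` → 1 → val = 1.
Result: 1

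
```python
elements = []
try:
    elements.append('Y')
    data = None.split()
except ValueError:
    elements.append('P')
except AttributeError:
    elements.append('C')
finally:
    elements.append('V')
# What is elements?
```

Step-by-step execution trace:
1. try: `elements.append('Y')` → elements = ['Y'].
2. `data = None.split()` raises AttributeError.
3. `except ValueError` does not match AttributeError; skipped.
4. `except AttributeError` matches → `elements.append('C')` → elements = ['Y', 'C'].
5. finally always runs: `elements.append('V')` → elements = ['Y', 'C', 'V'].
Result: ['Y', 'C', 'V']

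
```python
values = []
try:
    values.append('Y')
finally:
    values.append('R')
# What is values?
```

Step-by-step execution trace:
1. try: `values.append('Y')` → values = ['Y'].
2. The try body completes without raising.
3. finally always runs: `values.append('R')` → values = ['Y', 'R'].
Result: ['Y', 'R']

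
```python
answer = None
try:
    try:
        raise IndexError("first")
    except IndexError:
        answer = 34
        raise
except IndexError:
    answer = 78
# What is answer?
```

Step-by-step execution trace:
1. Inner try: `raise IndexError("first")` raises IndexError.
2. Inner `except IndexError` matches → answer = 34.
3. bare `raise` re-raises the same IndexError.
4. Outer `except IndexError` matches → answer = 78.
Result: 78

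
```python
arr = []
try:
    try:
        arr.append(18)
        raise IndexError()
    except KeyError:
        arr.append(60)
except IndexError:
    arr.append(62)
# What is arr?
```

Step-by-step execution trace:
1. Inner try: `arr.append(18)` → arr = [18].
2. `raise IndexError()` raises IndexError.
3. Inner `except KeyError` does not match IndexError; exception propagates to outer try.
4. Outer `except IndexError` matches → `arr.append(62)` → arr = [18, 62].
Result: [18, 62]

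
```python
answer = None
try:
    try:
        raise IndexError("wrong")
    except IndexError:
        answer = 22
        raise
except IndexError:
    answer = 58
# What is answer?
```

Step-by-step execution trace:
1. Inner try: `raise IndexError("wrong")` raises IndexError.
2. Inner `except IndexError` matches → answer = 22.
3. bare `raise` re-raises the same IndexError.
4. Outer `except IndexError` matches → answer = 58.
Result: 58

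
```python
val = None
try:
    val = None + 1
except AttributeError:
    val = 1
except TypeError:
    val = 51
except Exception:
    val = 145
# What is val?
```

Step-by-step execution trace:
1. `val = None + 1` raises TypeError.
2. `except AttributeError` does not match TypeError; skipped.
3. `except TypeError` matches → val = 51.
4. Remaining except clauses are skipped.
Result: 51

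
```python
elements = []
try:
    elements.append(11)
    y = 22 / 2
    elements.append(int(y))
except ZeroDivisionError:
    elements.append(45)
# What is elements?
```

Step-by-step execution trace:
1. try: `elements.append(11)` → elements = [11].
2. `y = 22 / 2` → y = 11.0. No exception raised.
3. `elements.append(int(y))` → elements = [11, 11].
4. `except ZeroDivisionError` is skipped (no exception was raised).
Result: [11, 11]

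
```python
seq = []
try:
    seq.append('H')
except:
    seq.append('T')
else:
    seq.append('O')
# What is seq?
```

Step-by-step execution trace:
1. try: `seq.append('H')` → seq = ['H']. No exception raised.
2. `except` is skipped.
3. `else` runs (try completed without exception): `seq.append('O')` → seq = ['H', 'O'].
Result: ['H', 'O']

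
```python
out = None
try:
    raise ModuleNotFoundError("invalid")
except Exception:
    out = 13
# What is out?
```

Step-by-step execution trace:
1. `raise ModuleNotFoundError(...)` raises ModuleNotFoundError.
2. `except Exception` matches (ModuleNotFoundError is a subclass of Exception) → out = 13.
Result: 13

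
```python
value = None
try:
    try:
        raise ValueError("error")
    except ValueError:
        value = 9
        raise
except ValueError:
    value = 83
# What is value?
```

Step-by-step execution trace:
1. Inner try: `raise ValueError("error")` raises ValueError.
2. Inner `except ValueError` matches → value = 9.
3. bare `raise` re-raises the same ValueError.
4. Outer `except ValueError` matches → value = 83.
Result: 83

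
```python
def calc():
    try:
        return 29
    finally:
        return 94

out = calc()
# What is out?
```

Step-by-step execution trace:
1. `calc()` enters try: `return 29` sets pending return value 29.
2. Before returning, `finally: return 94` runs and overrides the pending return.
3. calc() returns 94 → out = 94.
Result: 94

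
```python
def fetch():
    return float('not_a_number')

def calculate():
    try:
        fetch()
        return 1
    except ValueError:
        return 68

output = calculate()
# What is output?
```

Step-by-step execution trace:
1. `calculate()` calls `fetch()`.
2. `fetch()` evaluates `float('not_a_number')`, which raises ValueError; it propagates to the caller.
3. `return 1` is not reached.
4. `except ValueError` in calculate matches → returns 68.
5. output = 68.
Result: 68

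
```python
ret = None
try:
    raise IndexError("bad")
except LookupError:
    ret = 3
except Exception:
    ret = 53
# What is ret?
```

Step-by-step execution trace:
1. `raise IndexError(...)` raises IndexError.
2. `except LookupError` matches (IndexError is a subclass of LookupError) → ret = 3.
3. `except Exception` is not reached.
Result: 3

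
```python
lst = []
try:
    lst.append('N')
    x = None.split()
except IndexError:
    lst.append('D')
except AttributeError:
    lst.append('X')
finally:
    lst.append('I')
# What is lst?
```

Step-by-step execution trace:
1. try: `lst.append('N')` → lst = ['N'].
2. `x = None.split()` raises AttributeError.
3. `except IndexError` does not match AttributeError; skipped.
4. `except AttributeError` matches → `lst.append('X')` → lst = ['N', 'X'].
5. finally always runs: `lst.append('I')` → lst = ['N', 'X', 'I'].
Result: ['N', 'X', 'I']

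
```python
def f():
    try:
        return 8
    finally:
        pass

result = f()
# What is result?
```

Step-by-step execution trace:
1. `f()` enters try: `return 8` sets pending return value 8.
2. Before returning, `finally: pass` runs (no effect).
3. f() returns 8 → result = 8.
Result: 8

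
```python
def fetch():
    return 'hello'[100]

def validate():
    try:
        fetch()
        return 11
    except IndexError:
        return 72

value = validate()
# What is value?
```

Step-by-step execution trace:
1. `validate()` calls `fetch()`.
2. `fetch()` evaluates `'hello'[100]`, which raises IndexError; it propagates to the caller.
3. `return 11` is not reached.
4. `except IndexError` in validate matches → returns 72.
5. value = 72.
Result: 72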